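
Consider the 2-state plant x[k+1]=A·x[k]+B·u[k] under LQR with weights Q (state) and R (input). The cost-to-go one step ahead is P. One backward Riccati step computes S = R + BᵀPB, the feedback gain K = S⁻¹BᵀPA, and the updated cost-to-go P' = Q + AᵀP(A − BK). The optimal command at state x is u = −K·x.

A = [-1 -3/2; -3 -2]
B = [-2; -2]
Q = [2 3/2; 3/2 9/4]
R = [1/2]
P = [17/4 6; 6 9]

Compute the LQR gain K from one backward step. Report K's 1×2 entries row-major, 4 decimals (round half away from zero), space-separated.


1.0887 0.8941

BᵀP = [-20.5000 -30.0000]
S = R + BᵀPB = [1/2] + [101.0000] = [101.5000]
BᵀPA = [110.5000 90.7500]
K = S⁻¹·BᵀPA = [1.0887 0.8941]
A−BK = [1.1773 0.2882; -0.8227 -0.2118]
AᵀP(A−BK) = [0.9520 0.5782; 0.5782 0.4240]
P' = Q + AᵀP(A−BK) = [2.9520 2.0782; 2.0782 2.6740]
tr(P') = 5.6259


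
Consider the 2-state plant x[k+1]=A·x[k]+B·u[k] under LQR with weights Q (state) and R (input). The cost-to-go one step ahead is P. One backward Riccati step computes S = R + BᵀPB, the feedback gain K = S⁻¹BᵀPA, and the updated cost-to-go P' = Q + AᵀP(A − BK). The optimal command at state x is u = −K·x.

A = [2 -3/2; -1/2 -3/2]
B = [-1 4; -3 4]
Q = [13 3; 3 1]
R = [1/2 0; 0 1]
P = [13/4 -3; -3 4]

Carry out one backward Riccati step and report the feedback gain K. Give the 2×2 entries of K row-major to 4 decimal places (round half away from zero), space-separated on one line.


BᵀP = [5.7500 -9.0000; 1.0000 4.0000]
S = R + BᵀPB = [1/2 0; 0 1] + [21.2500 -13.0000; -13.0000 20.0000] = [21.7500 -13.0000; -13.0000 21.0000]
BᵀPA = [16.0000 4.8750; 0.0000 -7.5000]
K = S⁻¹·BᵀPA = [1.1677 0.0169; 0.7228 -0.3467]
A−BK = [0.2763 -0.0964; 0.1116 -0.0626]
AᵀP(A−BK) = [1.3171 -0.2711; -0.2711 0.1300]
P' = Q + AᵀP(A−BK) = [14.3171 2.7289; 2.7289 1.1300]
tr(P') = 15.4471

1.1677 0.0169 0.7228 -0.3467


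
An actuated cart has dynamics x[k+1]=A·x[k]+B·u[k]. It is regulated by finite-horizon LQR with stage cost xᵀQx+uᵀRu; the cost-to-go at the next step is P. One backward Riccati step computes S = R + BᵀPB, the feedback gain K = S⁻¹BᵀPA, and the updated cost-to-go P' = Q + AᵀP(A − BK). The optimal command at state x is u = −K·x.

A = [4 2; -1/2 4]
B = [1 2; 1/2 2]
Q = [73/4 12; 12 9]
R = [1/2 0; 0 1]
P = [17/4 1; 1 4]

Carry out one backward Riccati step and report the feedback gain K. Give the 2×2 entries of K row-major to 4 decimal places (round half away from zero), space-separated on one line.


BᵀP = [4.7500 3.0000; 10.5000 10.0000]
S = R + BᵀPB = [1/2 0; 0 1] + [6.2500 15.5000; 15.5000 41.0000] = [6.7500 15.5000; 15.5000 42.0000]
BᵀPA = [17.5000 21.5000; 37.0000 61.0000]
K = S⁻¹·BᵀPA = [3.7341 -0.9827; -0.4971 1.8150]
A−BK = [1.2601 -0.6474; -1.3728 0.8613]
AᵀP(A−BK) = [18.0462 -8.9595; -8.9595 7.4104]
P' = Q + AᵀP(A−BK) = [36.2962 3.0405; 3.0405 16.4104]
tr(P') = 52.7066

3.7341 -0.9827 -0.4971 1.8150


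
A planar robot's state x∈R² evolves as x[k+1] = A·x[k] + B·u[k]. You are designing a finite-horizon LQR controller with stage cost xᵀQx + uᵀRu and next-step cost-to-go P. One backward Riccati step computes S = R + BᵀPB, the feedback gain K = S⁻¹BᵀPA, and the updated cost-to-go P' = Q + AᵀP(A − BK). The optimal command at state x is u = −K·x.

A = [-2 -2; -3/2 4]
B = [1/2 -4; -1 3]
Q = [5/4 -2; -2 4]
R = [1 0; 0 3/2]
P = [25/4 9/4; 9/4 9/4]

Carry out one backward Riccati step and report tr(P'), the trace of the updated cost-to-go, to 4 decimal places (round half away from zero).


24.2532

BᵀP = [0.8750 -1.1250; -18.2500 -2.2500]
S = R + BᵀPB = [1 0; 0 3/2] + [1.5625 -6.8750; -6.8750 66.2500] = [2.5625 -6.8750; -6.8750 67.7500]
BᵀPA = [-0.0625 -6.2500; 39.8750 27.5000]
K = S⁻¹·BᵀPA = [2.1363 -1.8551; 0.8053 0.2177]
A−BK = [0.1532 -0.2018; -1.7797 1.4920]
AᵀP(A−BK) = [11.5830 -8.5451; -8.5451 7.4202]
P' = Q + AᵀP(A−BK) = [12.8330 -10.5451; -10.5451 11.4202]
tr(P') = 24.2532


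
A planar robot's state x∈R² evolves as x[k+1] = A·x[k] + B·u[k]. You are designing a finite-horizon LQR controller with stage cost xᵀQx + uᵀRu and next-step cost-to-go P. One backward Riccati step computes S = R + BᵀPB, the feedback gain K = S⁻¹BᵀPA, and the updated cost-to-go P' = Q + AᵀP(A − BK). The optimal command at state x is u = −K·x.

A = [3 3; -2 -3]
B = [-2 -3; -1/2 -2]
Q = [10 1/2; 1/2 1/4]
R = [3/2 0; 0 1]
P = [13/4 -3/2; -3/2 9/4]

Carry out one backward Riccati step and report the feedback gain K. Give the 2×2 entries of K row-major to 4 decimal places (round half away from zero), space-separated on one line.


-2.3337 -2.8715 0.5296 0.8713

BᵀP = [-5.7500 1.8750; -6.7500 0.0000]
S = R + BᵀPB = [3/2 0; 0 1] + [10.5625 13.5000; 13.5000 20.2500] = [12.0625 13.5000; 13.5000 21.2500]
BᵀPA = [-21.0000 -22.8750; -20.2500 -20.2500]
K = S⁻¹·BᵀPA = [-2.3337 -2.8715; 0.5296 0.8713]
A−BK = [-0.0785 -0.1291; -2.1076 -2.6931]
AᵀP(A−BK) = [17.9677 22.5921; 22.5921 28.4579]
P' = Q + AᵀP(A−BK) = [27.9677 23.0921; 23.0921 28.7079]
tr(P') = 56.6756


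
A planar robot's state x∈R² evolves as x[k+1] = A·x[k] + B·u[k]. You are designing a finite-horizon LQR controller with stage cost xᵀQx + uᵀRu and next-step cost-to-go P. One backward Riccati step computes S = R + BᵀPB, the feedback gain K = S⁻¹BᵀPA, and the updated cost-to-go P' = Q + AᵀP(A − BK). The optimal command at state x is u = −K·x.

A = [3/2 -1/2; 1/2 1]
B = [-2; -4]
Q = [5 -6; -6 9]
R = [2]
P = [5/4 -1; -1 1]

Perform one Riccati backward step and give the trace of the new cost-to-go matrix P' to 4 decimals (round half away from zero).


BᵀP = [1.5000 -2.0000]
S = R + BᵀPB = [2] + [5.0000] = [7.0000]
BᵀPA = [1.2500 -2.7500]
K = S⁻¹·BᵀPA = [0.1786 -0.3929]
A−BK = [1.8571 -1.2857; 1.2143 -0.5714]
AᵀP(A−BK) = [1.3393 -1.1964; -1.1964 1.2321]
P' = Q + AᵀP(A−BK) = [6.3393 -7.1964; -7.1964 10.2321]
tr(P') = 16.5714

16.5714


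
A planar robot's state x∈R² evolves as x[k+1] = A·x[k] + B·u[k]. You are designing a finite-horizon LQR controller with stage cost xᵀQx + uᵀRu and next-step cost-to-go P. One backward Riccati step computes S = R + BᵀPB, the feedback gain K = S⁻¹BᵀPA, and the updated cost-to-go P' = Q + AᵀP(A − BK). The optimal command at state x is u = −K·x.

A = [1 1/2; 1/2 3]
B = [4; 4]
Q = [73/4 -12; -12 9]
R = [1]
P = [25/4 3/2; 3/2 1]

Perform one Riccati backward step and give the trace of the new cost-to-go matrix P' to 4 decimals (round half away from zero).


29.9110

BᵀP = [31.0000 10.0000]
S = R + BᵀPB = [1] + [164.0000] = [165.0000]
BᵀPA = [36.0000 45.5000]
K = S⁻¹·BᵀPA = [0.2182 0.2758]
A−BK = [0.1273 -0.6030; -0.3727 1.8970]
AᵀP(A−BK) = [0.1455 -0.4273; -0.4273 2.5155]
P' = Q + AᵀP(A−BK) = [18.3955 -12.4273; -12.4273 11.5155]
tr(P') = 29.9110


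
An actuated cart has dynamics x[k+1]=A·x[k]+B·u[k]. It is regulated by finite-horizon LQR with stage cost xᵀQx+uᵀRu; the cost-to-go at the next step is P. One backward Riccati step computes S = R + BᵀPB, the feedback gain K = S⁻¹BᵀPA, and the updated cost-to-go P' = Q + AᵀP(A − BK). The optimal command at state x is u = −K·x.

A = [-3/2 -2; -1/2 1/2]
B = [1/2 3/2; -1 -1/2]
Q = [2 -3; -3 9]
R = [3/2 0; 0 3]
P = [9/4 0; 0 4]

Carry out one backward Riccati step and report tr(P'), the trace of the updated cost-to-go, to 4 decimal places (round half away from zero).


BᵀP = [1.1250 -4.0000; 3.3750 -2.0000]
S = R + BᵀPB = [3/2 0; 0 3] + [4.5625 3.6875; 3.6875 6.0625] = [6.0625 3.6875; 3.6875 9.0625]
BᵀPA = [0.3125 -4.2500; -4.0625 -7.7500]
K = S⁻¹·BᵀPA = [0.4308 -0.2404; -0.6236 -0.7574]
A−BK = [-0.7800 -0.7438; -0.3810 -0.1190]
AᵀP(A−BK) = [3.3946 2.7483; 2.7483 3.1088]
P' = Q + AᵀP(A−BK) = [5.3946 -0.2517; -0.2517 12.1088]
tr(P') = 17.5034

17.5034


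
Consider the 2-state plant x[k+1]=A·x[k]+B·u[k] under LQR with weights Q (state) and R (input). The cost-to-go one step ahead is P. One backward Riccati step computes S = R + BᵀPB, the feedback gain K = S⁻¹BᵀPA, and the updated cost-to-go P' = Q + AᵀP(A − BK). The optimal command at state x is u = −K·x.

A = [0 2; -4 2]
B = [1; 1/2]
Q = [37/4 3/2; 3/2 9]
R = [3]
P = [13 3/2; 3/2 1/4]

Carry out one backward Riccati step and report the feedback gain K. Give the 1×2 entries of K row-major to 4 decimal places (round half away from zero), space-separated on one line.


BᵀP = [13.7500 1.6250]
S = R + BᵀPB = [3] + [14.5625] = [17.5625]
BᵀPA = [-6.5000 30.7500]
K = S⁻¹·BᵀPA = [-0.3701 1.7509]
A−BK = [0.3701 0.2491; -3.8149 1.1246]
AᵀP(A−BK) = [1.5943 -2.6192; -2.6192 11.1601]
P' = Q + AᵀP(A−BK) = [10.8443 -1.1192; -1.1192 20.1601]
tr(P') = 31.0044

-0.3701 1.7509


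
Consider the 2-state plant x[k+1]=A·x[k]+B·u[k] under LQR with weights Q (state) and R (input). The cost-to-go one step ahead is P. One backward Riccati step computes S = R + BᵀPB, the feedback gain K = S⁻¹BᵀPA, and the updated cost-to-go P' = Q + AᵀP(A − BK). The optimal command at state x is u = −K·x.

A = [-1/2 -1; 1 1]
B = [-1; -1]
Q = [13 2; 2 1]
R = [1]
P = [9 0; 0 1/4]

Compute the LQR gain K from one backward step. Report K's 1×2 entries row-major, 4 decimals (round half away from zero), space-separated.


0.4146 0.8537

BᵀP = [-9.0000 -0.2500]
S = R + BᵀPB = [1] + [9.2500] = [10.2500]
BᵀPA = [4.2500 8.7500]
K = S⁻¹·BᵀPA = [0.4146 0.8537]
A−BK = [-0.0854 -0.1463; 1.4146 1.8537]
AᵀP(A−BK) = [0.7378 1.1220; 1.1220 1.7805]
P' = Q + AᵀP(A−BK) = [13.7378 3.1220; 3.1220 2.7805]
tr(P') = 16.5183


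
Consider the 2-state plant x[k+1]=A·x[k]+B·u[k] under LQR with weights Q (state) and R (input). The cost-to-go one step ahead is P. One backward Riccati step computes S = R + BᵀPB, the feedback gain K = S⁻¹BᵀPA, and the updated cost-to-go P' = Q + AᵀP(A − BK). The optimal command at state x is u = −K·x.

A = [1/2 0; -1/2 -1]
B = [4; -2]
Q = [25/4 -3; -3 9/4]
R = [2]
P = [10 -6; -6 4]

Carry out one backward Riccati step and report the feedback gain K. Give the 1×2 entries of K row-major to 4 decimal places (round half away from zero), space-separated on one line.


BᵀP = [52.0000 -32.0000]
S = R + BᵀPB = [2] + [272.0000] = [274.0000]
BᵀPA = [42.0000 32.0000]
K = S⁻¹·BᵀPA = [0.1533 0.1168]
A−BK = [-0.1131 -0.4672; -0.1934 -0.7664]
AᵀP(A−BK) = [0.0620 0.0949; 0.0949 0.2628]
P' = Q + AᵀP(A−BK) = [6.3120 -2.9051; -2.9051 2.5128]
tr(P') = 8.8248

0.1533 0.1168


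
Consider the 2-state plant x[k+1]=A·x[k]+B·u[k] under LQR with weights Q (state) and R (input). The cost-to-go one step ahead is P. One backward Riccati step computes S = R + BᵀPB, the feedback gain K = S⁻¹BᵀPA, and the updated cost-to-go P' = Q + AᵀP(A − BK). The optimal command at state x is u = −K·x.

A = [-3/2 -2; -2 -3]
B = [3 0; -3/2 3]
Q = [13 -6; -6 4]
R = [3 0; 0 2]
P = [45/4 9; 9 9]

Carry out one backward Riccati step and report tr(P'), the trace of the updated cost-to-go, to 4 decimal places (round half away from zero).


24.1573

BᵀP = [20.2500 13.5000; 27.0000 27.0000]
S = R + BᵀPB = [3 0; 0 2] + [40.5000 40.5000; 40.5000 81.0000] = [43.5000 40.5000; 40.5000 83.0000]
BᵀPA = [-57.3750 -81.0000; -94.5000 -135.0000]
K = S⁻¹·BᵀPA = [-0.4745 -0.6372; -0.9070 -1.3156]
A−BK = [-0.0765 -0.0883; 0.0093 -0.0091]
AᵀP(A−BK) = [2.3746 3.3677; 3.3677 4.7826]
P' = Q + AᵀP(A−BK) = [15.3746 -2.6323; -2.6323 8.7826]
tr(P') = 24.1573


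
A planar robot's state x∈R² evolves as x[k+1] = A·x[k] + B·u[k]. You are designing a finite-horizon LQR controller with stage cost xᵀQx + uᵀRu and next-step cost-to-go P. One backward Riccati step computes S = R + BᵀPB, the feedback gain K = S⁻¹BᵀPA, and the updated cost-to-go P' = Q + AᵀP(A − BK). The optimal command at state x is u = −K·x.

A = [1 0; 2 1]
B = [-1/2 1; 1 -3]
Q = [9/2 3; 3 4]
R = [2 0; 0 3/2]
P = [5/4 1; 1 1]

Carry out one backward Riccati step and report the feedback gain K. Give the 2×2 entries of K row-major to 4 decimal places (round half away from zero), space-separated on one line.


BᵀP = [0.3750 0.5000; -1.7500 -2.0000]
S = R + BᵀPB = [2 0; 0 3/2] + [0.3125 -1.1250; -1.1250 4.2500] = [2.3125 -1.1250; -1.1250 5.7500]
BᵀPA = [1.3750 0.5000; -5.7500 -2.0000]
K = S⁻¹·BᵀPA = [0.1195 0.0519; -0.9766 -0.3377]
A−BK = [2.0364 0.3636; -1.0494 -0.0649]
AᵀP(A−BK) = [3.4701 0.9870; 0.9870 0.2987]
P' = Q + AᵀP(A−BK) = [7.9701 3.9870; 3.9870 4.2987]
tr(P') = 12.2688

0.1195 0.0519 -0.9766 -0.3377


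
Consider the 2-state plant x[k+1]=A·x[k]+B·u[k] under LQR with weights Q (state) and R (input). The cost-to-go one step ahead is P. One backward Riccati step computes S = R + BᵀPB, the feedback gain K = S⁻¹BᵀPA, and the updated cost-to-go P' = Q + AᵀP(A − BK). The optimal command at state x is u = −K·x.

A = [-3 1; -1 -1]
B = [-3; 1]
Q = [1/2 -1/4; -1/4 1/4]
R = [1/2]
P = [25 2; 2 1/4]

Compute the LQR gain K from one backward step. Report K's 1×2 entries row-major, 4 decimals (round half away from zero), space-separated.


BᵀP = [-73.0000 -5.7500]
S = R + BᵀPB = [1/2] + [213.2500] = [213.7500]
BᵀPA = [224.7500 -67.2500]
K = S⁻¹·BᵀPA = [1.0515 -0.3146]
A−BK = [0.1544 0.0561; -2.0515 -0.6854]
AᵀP(A−BK) = [0.9339 -0.0392; -0.0392 0.0918]
P' = Q + AᵀP(A−BK) = [1.4339 -0.2892; -0.2892 0.3418]
tr(P') = 1.7757

1.0515 -0.3146


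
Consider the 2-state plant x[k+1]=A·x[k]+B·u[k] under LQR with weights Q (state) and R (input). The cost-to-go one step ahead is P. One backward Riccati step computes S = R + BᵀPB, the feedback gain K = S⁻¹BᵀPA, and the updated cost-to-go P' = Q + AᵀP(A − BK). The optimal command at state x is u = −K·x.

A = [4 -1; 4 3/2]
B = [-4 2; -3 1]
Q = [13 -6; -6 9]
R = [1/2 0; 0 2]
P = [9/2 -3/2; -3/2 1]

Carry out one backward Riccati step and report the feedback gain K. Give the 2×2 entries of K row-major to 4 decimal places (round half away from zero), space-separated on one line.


-0.9577 0.1690 -0.0657 -0.4296

BᵀP = [-13.5000 3.0000; 7.5000 -2.0000]
S = R + BᵀPB = [1/2 0; 0 2] + [45.0000 -24.0000; -24.0000 13.0000] = [45.5000 -24.0000; -24.0000 15.0000]
BᵀPA = [-42.0000 18.0000; 22.0000 -10.5000]
K = S⁻¹·BᵀPA = [-0.9577 0.1690; -0.0657 -0.4296]
A−BK = [0.3005 0.5352; 1.1925 2.4366]
AᵀP(A−BK) = [1.2207 1.5493; 1.5493 3.6972]
P' = Q + AᵀP(A−BK) = [14.2207 -4.4507; -4.4507 12.6972]
tr(P') = 26.9178


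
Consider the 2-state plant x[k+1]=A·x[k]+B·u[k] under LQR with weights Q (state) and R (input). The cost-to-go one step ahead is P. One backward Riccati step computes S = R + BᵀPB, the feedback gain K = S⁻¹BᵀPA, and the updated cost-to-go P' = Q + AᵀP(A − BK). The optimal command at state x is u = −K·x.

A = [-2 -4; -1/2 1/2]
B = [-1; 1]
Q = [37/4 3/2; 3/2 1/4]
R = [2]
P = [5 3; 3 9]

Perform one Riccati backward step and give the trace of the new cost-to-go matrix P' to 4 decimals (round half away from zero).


BᵀP = [-2.0000 6.0000]
S = R + BᵀPB = [2] + [8.0000] = [10.0000]
BᵀPA = [1.0000 11.0000]
K = S⁻¹·BᵀPA = [0.1000 1.1000]
A−BK = [-1.9000 -2.9000; -0.6000 -0.6000]
AᵀP(A−BK) = [28.1500 39.6500; 39.6500 58.1500]
P' = Q + AᵀP(A−BK) = [37.4000 41.1500; 41.1500 58.4000]
tr(P') = 95.8000

95.8000


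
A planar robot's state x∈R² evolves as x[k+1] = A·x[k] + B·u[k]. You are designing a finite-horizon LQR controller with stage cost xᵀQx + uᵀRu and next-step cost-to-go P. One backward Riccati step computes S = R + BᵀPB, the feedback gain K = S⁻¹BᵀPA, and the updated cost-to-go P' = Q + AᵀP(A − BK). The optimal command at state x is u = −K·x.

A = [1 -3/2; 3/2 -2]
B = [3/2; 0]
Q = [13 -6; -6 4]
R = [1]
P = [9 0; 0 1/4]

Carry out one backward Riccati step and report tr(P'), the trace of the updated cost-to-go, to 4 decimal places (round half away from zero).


19.9390

BᵀP = [13.5000 0.0000]
S = R + BᵀPB = [1] + [20.2500] = [21.2500]
BᵀPA = [13.5000 -20.2500]
K = S⁻¹·BᵀPA = [0.6353 -0.9529]
A−BK = [0.0471 -0.0706; 1.5000 -2.0000]
AᵀP(A−BK) = [0.9860 -1.3853; -1.3853 1.9529]
P' = Q + AᵀP(A−BK) = [13.9860 -7.3853; -7.3853 5.9529]
tr(P') = 19.9390


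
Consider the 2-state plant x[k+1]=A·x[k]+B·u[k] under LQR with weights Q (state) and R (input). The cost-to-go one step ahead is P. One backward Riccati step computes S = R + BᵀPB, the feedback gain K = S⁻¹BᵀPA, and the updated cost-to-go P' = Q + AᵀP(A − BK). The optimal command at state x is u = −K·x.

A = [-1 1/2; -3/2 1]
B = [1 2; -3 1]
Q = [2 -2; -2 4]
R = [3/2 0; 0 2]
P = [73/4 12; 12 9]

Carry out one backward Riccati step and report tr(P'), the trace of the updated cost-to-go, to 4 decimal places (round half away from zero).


BᵀP = [-17.7500 -15.0000; 48.5000 33.0000]
S = R + BᵀPB = [3/2 0; 0 2] + [27.2500 -50.5000; -50.5000 130.0000] = [28.7500 -50.5000; -50.5000 132.0000]
BᵀPA = [40.2500 -23.8750; -98.0000 57.2500]
K = S⁻¹·BᵀPA = [0.2924 -0.2092; -0.6305 0.3537]
A−BK = [-0.0313 0.0018; 0.0078 0.0188]
AᵀP(A−BK) = [0.9360 -0.5444; -0.5444 0.3199]
P' = Q + AᵀP(A−BK) = [2.9360 -2.5444; -2.5444 4.3199]
tr(P') = 7.2559

7.2559


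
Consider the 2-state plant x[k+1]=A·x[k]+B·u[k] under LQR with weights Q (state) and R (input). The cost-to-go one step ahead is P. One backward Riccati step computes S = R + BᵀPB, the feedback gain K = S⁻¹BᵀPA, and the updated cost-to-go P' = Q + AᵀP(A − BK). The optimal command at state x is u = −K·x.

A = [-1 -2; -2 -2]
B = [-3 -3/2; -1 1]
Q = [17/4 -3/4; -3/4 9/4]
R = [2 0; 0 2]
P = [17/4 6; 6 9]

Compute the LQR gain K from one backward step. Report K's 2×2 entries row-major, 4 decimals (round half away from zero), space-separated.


0.8564 1.0757 -0.2296 -0.1796

BᵀP = [-18.7500 -27.0000; -0.3750 0.0000]
S = R + BᵀPB = [2 0; 0 2] + [83.2500 1.1250; 1.1250 0.5625] = [85.2500 1.1250; 1.1250 2.5625]
BᵀPA = [72.7500 91.5000; 0.3750 0.7500]
K = S⁻¹·BᵀPA = [0.8564 1.0757; -0.2296 -0.1796]
A−BK = [1.2247 0.9577; -0.9140 -0.7447]
AᵀP(A−BK) = [2.0328 2.3114; 2.3114 2.7096]
P' = Q + AᵀP(A−BK) = [6.2828 1.5614; 1.5614 4.9596]
tr(P') = 11.2424


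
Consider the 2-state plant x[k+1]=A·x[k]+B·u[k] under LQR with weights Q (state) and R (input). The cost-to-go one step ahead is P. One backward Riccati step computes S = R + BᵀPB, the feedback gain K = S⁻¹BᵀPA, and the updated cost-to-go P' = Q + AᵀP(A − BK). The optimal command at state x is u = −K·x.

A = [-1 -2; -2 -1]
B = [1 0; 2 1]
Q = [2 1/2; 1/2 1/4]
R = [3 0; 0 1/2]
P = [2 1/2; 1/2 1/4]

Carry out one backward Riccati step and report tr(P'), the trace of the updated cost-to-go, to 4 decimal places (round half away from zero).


7.8000

BᵀP = [3.0000 1.0000; 0.5000 0.2500]
S = R + BᵀPB = [3 0; 0 1/2] + [5.0000 1.0000; 1.0000 0.2500] = [8.0000 1.0000; 1.0000 0.7500]
BᵀPA = [-5.0000 -7.0000; -1.0000 -1.2500]
K = S⁻¹·BᵀPA = [-0.5500 -0.8000; -0.6000 -0.6000]
A−BK = [-0.4500 -1.2000; -0.3000 1.2000]
AᵀP(A−BK) = [1.6500 2.4000; 2.4000 3.9000]
P' = Q + AᵀP(A−BK) = [3.6500 2.9000; 2.9000 4.1500]
tr(P') = 7.8000


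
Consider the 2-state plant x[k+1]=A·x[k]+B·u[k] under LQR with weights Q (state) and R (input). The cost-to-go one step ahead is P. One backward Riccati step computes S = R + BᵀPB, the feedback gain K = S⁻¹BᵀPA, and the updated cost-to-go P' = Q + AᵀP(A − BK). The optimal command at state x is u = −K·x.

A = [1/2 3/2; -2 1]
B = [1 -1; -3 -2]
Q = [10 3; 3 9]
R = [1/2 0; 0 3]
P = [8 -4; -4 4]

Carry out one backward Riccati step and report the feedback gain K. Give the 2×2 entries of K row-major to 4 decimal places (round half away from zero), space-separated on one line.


BᵀP = [20.0000 -16.0000; 0.0000 -4.0000]
S = R + BᵀPB = [1/2 0; 0 3] + [68.0000 12.0000; 12.0000 8.0000] = [68.5000 12.0000; 12.0000 11.0000]
BᵀPA = [42.0000 14.0000; 8.0000 -4.0000]
K = S⁻¹·BᵀPA = [0.6005 0.3314; 0.0722 -0.7252]
A−BK = [-0.0283 0.4434; -0.0541 0.5439]
AᵀP(A−BK) = [0.2018 -0.1181; -0.1181 2.4594]
P' = Q + AᵀP(A−BK) = [10.2018 2.8819; 2.8819 11.4594]
tr(P') = 21.6612

0.6005 0.3314 0.0722 -0.7252


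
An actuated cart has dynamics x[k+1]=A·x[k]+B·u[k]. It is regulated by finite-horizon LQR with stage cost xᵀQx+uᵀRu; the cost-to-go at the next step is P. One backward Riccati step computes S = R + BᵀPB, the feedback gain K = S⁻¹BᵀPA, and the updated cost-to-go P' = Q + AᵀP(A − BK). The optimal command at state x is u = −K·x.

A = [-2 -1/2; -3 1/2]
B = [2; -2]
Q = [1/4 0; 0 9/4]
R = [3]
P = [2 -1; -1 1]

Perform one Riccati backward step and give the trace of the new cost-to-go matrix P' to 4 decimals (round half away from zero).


BᵀP = [6.0000 -4.0000]
S = R + BᵀPB = [3] + [20.0000] = [23.0000]
BᵀPA = [0.0000 -5.0000]
K = S⁻¹·BᵀPA = [0.0000 -0.2174]
A−BK = [-2.0000 -0.0652; -3.0000 0.0652]
AᵀP(A−BK) = [5.0000 0.0000; 0.0000 0.1630]
P' = Q + AᵀP(A−BK) = [5.2500 0.0000; 0.0000 2.4130]
tr(P') = 7.6630

7.6630


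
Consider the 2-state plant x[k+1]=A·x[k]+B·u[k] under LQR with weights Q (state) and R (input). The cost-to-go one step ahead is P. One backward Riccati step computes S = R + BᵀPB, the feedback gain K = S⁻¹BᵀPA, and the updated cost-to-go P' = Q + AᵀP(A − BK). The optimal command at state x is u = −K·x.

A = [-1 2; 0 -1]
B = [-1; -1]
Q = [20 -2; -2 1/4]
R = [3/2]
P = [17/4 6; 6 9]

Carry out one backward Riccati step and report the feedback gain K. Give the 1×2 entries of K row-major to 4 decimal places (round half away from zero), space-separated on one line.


0.3832 -0.2056

BᵀP = [-10.2500 -15.0000]
S = R + BᵀPB = [3/2] + [25.2500] = [26.7500]
BᵀPA = [10.2500 -5.5000]
K = S⁻¹·BᵀPA = [0.3832 -0.2056]
A−BK = [-0.6168 1.7944; 0.3832 -1.2056]
AᵀP(A−BK) = [0.3224 -0.3925; -0.3925 0.8692]
P' = Q + AᵀP(A−BK) = [20.3224 -2.3925; -2.3925 1.1192]
tr(P') = 21.4416


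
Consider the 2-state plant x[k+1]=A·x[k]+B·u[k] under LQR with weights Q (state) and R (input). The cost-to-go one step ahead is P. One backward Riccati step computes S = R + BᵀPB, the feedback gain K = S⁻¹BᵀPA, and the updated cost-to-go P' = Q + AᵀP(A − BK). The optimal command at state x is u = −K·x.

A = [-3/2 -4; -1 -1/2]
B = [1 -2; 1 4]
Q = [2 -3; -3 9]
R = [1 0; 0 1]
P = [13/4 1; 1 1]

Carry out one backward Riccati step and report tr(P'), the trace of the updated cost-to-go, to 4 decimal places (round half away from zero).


19.7895

BᵀP = [4.2500 2.0000; -2.5000 2.0000]
S = R + BᵀPB = [1 0; 0 1] + [6.2500 -0.5000; -0.5000 13.0000] = [7.2500 -0.5000; -0.5000 14.0000]
BᵀPA = [-8.3750 -18.0000; 1.7500 9.0000]
K = S⁻¹·BᵀPA = [-1.1494 -2.4444; 0.0840 0.5556]
A−BK = [-0.1827 -0.4444; -0.1864 -0.2778]
AᵀP(A−BK) = [1.5395 3.3056; 3.3056 7.2500]
P' = Q + AᵀP(A−BK) = [3.5395 0.3056; 0.3056 16.2500]
tr(P') = 19.7895


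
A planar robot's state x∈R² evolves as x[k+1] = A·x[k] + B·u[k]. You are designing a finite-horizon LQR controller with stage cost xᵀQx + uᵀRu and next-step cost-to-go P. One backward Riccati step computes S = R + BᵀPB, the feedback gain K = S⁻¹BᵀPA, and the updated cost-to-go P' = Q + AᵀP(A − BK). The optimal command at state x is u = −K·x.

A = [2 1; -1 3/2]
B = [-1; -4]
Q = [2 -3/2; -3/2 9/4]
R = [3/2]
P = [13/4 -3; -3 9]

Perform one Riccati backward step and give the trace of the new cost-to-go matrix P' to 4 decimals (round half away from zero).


18.9960

BᵀP = [8.7500 -33.0000]
S = R + BᵀPB = [3/2] + [123.2500] = [124.7500]
BᵀPA = [50.5000 -40.7500]
K = S⁻¹·BᵀPA = [0.4048 -0.3267]
A−BK = [2.4048 0.6733; 0.6192 0.1934]
AᵀP(A−BK) = [13.5571 3.4960; 3.4960 1.1889]
P' = Q + AᵀP(A−BK) = [15.5571 1.9960; 1.9960 3.4389]
tr(P') = 18.9960


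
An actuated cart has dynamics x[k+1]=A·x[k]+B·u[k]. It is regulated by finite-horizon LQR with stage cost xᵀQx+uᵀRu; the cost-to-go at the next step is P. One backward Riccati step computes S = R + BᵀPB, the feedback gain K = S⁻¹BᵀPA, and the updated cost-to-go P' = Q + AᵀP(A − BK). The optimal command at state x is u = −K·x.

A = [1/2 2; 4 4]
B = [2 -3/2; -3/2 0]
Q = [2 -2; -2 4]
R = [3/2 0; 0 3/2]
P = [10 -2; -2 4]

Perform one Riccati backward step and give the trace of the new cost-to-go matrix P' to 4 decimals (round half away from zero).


BᵀP = [23.0000 -10.0000; -15.0000 3.0000]
S = R + BᵀPB = [3/2 0; 0 3/2] + [61.0000 -34.5000; -34.5000 22.5000] = [62.5000 -34.5000; -34.5000 24.0000]
BᵀPA = [-28.5000 6.0000; 4.5000 -18.0000]
K = S⁻¹·BᵀPA = [-1.7070 -1.5400; -2.2663 -2.9637]
A−BK = [0.5145 0.6344; 1.4395 1.6901]
AᵀP(A−BK) = [20.0484 23.4479; 23.4479 27.8935]
P' = Q + AᵀP(A−BK) = [22.0484 21.4479; 21.4479 31.8935]
tr(P') = 53.9419

53.9419


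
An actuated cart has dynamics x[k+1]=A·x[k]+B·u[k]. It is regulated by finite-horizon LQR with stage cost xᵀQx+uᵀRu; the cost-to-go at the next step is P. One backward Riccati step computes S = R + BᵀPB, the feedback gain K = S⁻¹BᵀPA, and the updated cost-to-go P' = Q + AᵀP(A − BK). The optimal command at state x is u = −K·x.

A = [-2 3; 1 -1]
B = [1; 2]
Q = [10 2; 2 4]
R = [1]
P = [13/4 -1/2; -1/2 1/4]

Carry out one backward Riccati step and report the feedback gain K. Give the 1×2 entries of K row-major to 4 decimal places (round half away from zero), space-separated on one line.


-1.3846 2.0769

BᵀP = [2.2500 0.0000]
S = R + BᵀPB = [1] + [2.2500] = [3.2500]
BᵀPA = [-4.5000 6.7500]
K = S⁻¹·BᵀPA = [-1.3846 2.0769]
A−BK = [-0.6154 0.9231; 3.7692 -5.1538]
AᵀP(A−BK) = [9.0192 -12.9038; -12.9038 18.4808]
P' = Q + AᵀP(A−BK) = [19.0192 -10.9038; -10.9038 22.4808]
tr(P') = 41.5000


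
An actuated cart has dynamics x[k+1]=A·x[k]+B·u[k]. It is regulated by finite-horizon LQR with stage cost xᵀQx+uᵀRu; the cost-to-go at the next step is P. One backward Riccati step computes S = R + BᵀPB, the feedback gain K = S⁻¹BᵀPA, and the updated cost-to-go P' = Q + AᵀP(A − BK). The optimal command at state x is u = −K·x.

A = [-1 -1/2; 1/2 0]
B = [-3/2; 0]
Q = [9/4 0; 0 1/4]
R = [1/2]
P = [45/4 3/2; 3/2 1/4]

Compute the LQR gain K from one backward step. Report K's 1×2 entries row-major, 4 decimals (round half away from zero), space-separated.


BᵀP = [-16.8750 -2.2500]
S = R + BᵀPB = [1/2] + [25.3125] = [25.8125]
BᵀPA = [15.7500 8.4375]
K = S⁻¹·BᵀPA = [0.6102 0.3269]
A−BK = [-0.0847 -0.0097; 0.5000 0.0000]
AᵀP(A−BK) = [0.2023 0.1017; 0.1017 0.0545]
P' = Q + AᵀP(A−BK) = [2.4523 0.1017; 0.1017 0.3045]
tr(P') = 2.7568

0.6102 0.3269


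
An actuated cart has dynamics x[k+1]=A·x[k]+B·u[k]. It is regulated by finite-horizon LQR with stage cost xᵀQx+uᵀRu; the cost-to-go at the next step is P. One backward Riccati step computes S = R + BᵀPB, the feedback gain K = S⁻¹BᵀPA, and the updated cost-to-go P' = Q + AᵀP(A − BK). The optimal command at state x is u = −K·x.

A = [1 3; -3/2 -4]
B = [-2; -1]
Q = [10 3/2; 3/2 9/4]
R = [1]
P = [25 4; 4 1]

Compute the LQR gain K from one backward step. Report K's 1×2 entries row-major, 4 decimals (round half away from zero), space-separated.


BᵀP = [-54.0000 -9.0000]
S = R + BᵀPB = [1] + [117.0000] = [118.0000]
BᵀPA = [-40.5000 -126.0000]
K = S⁻¹·BᵀPA = [-0.3432 -1.0678]
A−BK = [0.3136 0.8644; -1.8432 -5.0678]
AᵀP(A−BK) = [1.3496 3.7542; 3.7542 10.4576]
P' = Q + AᵀP(A−BK) = [11.3496 5.2542; 5.2542 12.7076]
tr(P') = 24.0572

-0.3432 -1.0678


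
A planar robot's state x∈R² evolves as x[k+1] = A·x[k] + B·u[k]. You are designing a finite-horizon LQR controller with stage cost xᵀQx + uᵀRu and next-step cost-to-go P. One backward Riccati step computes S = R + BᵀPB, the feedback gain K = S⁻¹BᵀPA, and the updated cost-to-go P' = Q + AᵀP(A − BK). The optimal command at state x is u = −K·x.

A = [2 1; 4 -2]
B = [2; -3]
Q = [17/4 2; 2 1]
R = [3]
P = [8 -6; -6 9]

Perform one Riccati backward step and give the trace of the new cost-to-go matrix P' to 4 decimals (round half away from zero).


45.3351

BᵀP = [34.0000 -39.0000]
S = R + BᵀPB = [3] + [185.0000] = [188.0000]
BᵀPA = [-88.0000 112.0000]
K = S⁻¹·BᵀPA = [-0.4681 0.5957]
A−BK = [2.9362 -0.1915; 2.5957 -0.2128]
AᵀP(A−BK) = [38.8085 -3.5745; -3.5745 1.2766]
P' = Q + AᵀP(A−BK) = [43.0585 -1.5745; -1.5745 2.2766]
tr(P') = 45.3351


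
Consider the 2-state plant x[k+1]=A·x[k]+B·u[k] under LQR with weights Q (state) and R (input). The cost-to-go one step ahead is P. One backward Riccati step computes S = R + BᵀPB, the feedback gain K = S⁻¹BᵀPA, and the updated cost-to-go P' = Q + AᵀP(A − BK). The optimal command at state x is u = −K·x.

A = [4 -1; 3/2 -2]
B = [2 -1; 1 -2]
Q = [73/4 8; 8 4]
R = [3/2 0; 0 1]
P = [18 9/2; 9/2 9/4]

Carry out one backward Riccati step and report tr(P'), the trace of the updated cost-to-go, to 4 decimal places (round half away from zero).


BᵀP = [40.5000 11.2500; -27.0000 -9.0000]
S = R + BᵀPB = [3/2 0; 0 1] + [92.2500 -63.0000; -63.0000 45.0000] = [93.7500 -63.0000; -63.0000 46.0000]
BᵀPA = [178.8750 -63.0000; -121.5000 45.0000]
K = S⁻¹·BᵀPA = [1.6703 -0.1834; -0.3537 0.7271]
A−BK = [0.3057 0.0939; -0.8777 -0.3624]
AᵀP(A−BK) = [5.3106 -0.3537; -0.3537 0.7271]
P' = Q + AᵀP(A−BK) = [23.5606 7.6463; 7.6463 4.7271]
tr(P') = 28.2877

28.2877


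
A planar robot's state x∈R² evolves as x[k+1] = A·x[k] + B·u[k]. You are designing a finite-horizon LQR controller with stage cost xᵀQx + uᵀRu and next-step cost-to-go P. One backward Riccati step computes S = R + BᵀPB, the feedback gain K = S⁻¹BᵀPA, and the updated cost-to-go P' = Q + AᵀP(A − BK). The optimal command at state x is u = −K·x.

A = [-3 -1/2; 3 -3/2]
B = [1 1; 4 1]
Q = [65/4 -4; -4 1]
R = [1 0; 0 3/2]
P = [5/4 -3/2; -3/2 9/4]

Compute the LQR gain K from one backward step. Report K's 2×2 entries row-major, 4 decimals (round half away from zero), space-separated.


1.4520 -0.3338 -0.4965 -0.0410

BᵀP = [-4.7500 7.5000; -0.2500 0.7500]
S = R + BᵀPB = [1 0; 0 3/2] + [25.2500 2.7500; 2.7500 0.5000] = [26.2500 2.7500; 2.7500 2.0000]
BᵀPA = [36.7500 -8.8750; 3.0000 -1.0000]
K = S⁻¹·BᵀPA = [1.4520 -0.3338; -0.4965 -0.0410]
A−BK = [-3.9555 -0.1252; -2.3115 -0.1238]
AᵀP(A−BK) = [6.6280 -0.3599; -0.3599 0.1215]
P' = Q + AᵀP(A−BK) = [22.8780 -4.3599; -4.3599 1.1215]
tr(P') = 23.9995


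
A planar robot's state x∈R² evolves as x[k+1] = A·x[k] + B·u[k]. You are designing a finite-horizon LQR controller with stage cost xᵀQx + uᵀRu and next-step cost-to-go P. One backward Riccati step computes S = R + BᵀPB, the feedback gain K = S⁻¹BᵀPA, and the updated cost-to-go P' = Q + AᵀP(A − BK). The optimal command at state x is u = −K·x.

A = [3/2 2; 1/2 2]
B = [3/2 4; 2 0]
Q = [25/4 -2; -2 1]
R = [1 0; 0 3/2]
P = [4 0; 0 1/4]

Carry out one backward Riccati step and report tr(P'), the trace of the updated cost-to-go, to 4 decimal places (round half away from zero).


8.0541

BᵀP = [6.0000 0.5000; 16.0000 0.0000]
S = R + BᵀPB = [1 0; 0 3/2] + [10.0000 24.0000; 24.0000 64.0000] = [11.0000 24.0000; 24.0000 65.5000]
BᵀPA = [9.2500 13.0000; 24.0000 32.0000]
K = S⁻¹·BᵀPA = [0.2067 0.5779; 0.2907 0.2768]
A−BK = [0.0272 0.0260; 0.0865 0.8443]
AᵀP(A−BK) = [0.1743 0.2612; 0.2612 0.6298]
P' = Q + AᵀP(A−BK) = [6.4243 -1.7388; -1.7388 1.6298]
tr(P') = 8.0541


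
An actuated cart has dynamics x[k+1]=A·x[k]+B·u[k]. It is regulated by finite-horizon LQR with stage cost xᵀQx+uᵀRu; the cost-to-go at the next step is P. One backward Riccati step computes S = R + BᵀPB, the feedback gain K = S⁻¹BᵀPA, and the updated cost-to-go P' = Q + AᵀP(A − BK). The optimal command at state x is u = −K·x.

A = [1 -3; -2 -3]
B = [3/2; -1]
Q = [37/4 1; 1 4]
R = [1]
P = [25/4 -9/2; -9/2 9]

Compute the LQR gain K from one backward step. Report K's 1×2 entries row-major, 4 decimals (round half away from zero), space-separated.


1.2080 0.1498

BᵀP = [13.8750 -15.7500]
S = R + BᵀPB = [1] + [36.5625] = [37.5625]
BᵀPA = [45.3750 5.6250]
K = S⁻¹·BᵀPA = [1.2080 0.1498]
A−BK = [-0.8120 -3.2246; -0.7920 -2.8502]
AᵀP(A−BK) = [5.4376 14.9551; 14.9551 55.4077]
P' = Q + AᵀP(A−BK) = [14.6876 15.9551; 15.9551 59.4077]
tr(P') = 74.0953


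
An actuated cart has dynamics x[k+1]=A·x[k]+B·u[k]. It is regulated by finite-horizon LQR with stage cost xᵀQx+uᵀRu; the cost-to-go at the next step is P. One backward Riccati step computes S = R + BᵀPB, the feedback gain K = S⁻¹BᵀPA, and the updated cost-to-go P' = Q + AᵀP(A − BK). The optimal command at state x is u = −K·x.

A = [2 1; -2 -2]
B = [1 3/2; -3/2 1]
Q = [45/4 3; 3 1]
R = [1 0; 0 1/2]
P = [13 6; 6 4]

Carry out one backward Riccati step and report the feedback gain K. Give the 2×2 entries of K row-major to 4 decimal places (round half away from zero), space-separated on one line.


1.1852 0.9428 0.3457 -0.1190

BᵀP = [4.0000 0.0000; 25.5000 13.0000]
S = R + BᵀPB = [1 0; 0 1/2] + [4.0000 6.0000; 6.0000 51.2500] = [5.0000 6.0000; 6.0000 51.7500]
BᵀPA = [8.0000 4.0000; 25.0000 -0.5000]
K = S⁻¹·BᵀPA = [1.1852 0.9428; 0.3457 -0.1190]
A−BK = [0.2963 0.2357; -0.5679 -0.4669]
AᵀP(A−BK) = [1.8765 1.4321; 1.4321 1.1695]
P' = Q + AᵀP(A−BK) = [13.1265 4.4321; 4.4321 2.1695]
tr(P') = 15.2960


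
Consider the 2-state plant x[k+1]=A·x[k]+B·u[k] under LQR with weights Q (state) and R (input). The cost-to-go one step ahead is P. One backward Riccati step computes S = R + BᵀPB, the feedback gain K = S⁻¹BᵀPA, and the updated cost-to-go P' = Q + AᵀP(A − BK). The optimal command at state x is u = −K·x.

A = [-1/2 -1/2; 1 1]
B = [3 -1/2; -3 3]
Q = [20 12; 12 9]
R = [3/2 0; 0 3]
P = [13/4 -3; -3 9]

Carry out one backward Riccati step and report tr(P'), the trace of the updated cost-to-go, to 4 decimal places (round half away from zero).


29.2536

BᵀP = [18.7500 -36.0000; -10.6250 28.5000]
S = R + BᵀPB = [3/2 0; 0 3] + [164.2500 -117.3750; -117.3750 90.8125] = [165.7500 -117.3750; -117.3750 93.8125]
BᵀPA = [-45.3750 -45.3750; 33.8125 33.8125]
K = S⁻¹·BᵀPA = [-0.1625 -0.1625; 0.1571 0.1571]
A−BK = [0.0660 0.0660; 0.0411 0.0411]
AᵀP(A−BK) = [0.1268 0.1268; 0.1268 0.1268]
P' = Q + AᵀP(A−BK) = [20.1268 12.1268; 12.1268 9.1268]
tr(P') = 29.2536


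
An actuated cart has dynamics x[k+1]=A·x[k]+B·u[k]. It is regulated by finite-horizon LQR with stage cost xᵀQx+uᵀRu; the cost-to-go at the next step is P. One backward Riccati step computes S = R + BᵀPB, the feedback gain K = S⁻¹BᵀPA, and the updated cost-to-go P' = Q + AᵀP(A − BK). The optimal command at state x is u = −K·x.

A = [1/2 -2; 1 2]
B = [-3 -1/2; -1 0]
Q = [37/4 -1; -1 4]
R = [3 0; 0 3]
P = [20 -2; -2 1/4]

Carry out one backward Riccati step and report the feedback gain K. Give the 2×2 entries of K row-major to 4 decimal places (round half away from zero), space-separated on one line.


BᵀP = [-58.0000 5.7500; -10.0000 1.0000]
S = R + BᵀPB = [3 0; 0 3] + [168.2500 29.0000; 29.0000 5.0000] = [171.2500 29.0000; 29.0000 8.0000]
BᵀPA = [-23.2500 127.5000; -4.0000 22.0000]
K = S⁻¹·BᵀPA = [-0.1323 0.7221; -0.0203 0.1323]
A−BK = [0.0929 0.2325; 0.8677 2.7221]
AᵀP(A−BK) = [0.0922 -0.1815; -0.1815 2.0189]
P' = Q + AᵀP(A−BK) = [9.3422 -1.1815; -1.1815 6.0189]
tr(P') = 15.3611

-0.1323 0.7221 -0.0203 0.1323


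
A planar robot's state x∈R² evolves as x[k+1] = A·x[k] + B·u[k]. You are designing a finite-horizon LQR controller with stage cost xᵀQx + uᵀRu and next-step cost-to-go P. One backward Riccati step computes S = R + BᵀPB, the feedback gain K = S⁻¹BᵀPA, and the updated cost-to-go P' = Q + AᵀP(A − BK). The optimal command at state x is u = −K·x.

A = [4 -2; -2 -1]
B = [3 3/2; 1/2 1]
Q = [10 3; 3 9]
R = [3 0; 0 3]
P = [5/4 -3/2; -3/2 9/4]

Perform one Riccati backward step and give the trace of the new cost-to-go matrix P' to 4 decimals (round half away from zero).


38.3419

BᵀP = [3.0000 -3.3750; 0.3750 0.0000]
S = R + BᵀPB = [3 0; 0 3] + [7.3125 1.1250; 1.1250 0.5625] = [10.3125 1.1250; 1.1250 3.5625]
BᵀPA = [18.7500 -2.6250; 1.5000 -0.7500]
K = S⁻¹·BᵀPA = [1.8355 -0.2398; -0.1586 -0.1348]
A−BK = [-1.2686 -1.0783; -2.7592 -0.7453]
AᵀP(A−BK) = [18.8226 -0.8008; -0.8008 0.5193]
P' = Q + AᵀP(A−BK) = [28.8226 2.1992; 2.1992 9.5193]
tr(P') = 38.3419


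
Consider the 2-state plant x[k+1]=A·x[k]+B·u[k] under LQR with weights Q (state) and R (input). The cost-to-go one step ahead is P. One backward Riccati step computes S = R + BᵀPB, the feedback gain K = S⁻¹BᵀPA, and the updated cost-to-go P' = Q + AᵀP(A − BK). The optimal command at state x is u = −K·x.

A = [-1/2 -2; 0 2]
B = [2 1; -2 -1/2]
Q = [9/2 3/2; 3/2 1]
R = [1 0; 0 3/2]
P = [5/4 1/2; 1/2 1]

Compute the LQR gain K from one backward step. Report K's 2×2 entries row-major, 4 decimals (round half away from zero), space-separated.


-0.0795 -0.7727 -0.1364 -0.1818

BᵀP = [1.5000 -1.0000; 1.0000 0.0000]
S = R + BᵀPB = [1 0; 0 3/2] + [5.0000 2.0000; 2.0000 1.0000] = [6.0000 2.0000; 2.0000 2.5000]
BᵀPA = [-0.7500 -5.0000; -0.5000 -2.0000]
K = S⁻¹·BᵀPA = [-0.0795 -0.7727; -0.1364 -0.1818]
A−BK = [-0.2045 -0.2727; -0.2273 0.3636]
AᵀP(A−BK) = [0.1847 0.0795; 0.0795 0.7727]
P' = Q + AᵀP(A−BK) = [4.6847 1.5795; 1.5795 1.7727]
tr(P') = 6.4574


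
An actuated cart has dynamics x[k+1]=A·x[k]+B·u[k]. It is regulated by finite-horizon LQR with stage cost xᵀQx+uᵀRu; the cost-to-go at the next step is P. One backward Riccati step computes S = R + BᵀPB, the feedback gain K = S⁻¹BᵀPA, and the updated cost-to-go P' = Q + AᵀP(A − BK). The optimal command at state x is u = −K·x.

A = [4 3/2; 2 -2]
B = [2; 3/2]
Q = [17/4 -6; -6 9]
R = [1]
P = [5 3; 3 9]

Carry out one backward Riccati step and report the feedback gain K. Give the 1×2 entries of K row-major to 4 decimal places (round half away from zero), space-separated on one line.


1.6371 -0.2911

BᵀP = [14.5000 19.5000]
S = R + BᵀPB = [1] + [58.2500] = [59.2500]
BᵀPA = [97.0000 -17.2500]
K = S⁻¹·BᵀPA = [1.6371 -0.2911]
A−BK = [0.7257 2.0823; -0.4557 -1.5633]
AᵀP(A−BK) = [5.1983 7.2405; 7.2405 24.2278]
P' = Q + AᵀP(A−BK) = [9.4483 1.2405; 1.2405 33.2278]
tr(P') = 42.6762


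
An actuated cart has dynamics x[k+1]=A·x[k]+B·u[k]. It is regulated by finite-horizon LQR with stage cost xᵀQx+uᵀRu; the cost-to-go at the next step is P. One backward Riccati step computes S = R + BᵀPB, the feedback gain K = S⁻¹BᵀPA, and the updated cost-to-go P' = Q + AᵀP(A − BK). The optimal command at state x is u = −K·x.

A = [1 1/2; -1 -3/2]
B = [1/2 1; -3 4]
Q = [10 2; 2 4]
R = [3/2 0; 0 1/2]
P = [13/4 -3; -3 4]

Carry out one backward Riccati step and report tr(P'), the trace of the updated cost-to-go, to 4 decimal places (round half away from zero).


BᵀP = [10.6250 -13.5000; -8.7500 13.0000]
S = R + BᵀPB = [3/2 0; 0 1/2] + [45.8125 -43.3750; -43.3750 43.2500] = [47.3125 -43.3750; -43.3750 43.7500]
BᵀPA = [24.1250 25.5625; -21.7500 -23.8750]
K = S⁻¹·BᵀPA = [0.5944 0.4391; 0.0922 -0.1104]
A−BK = [0.6106 0.3909; 0.4146 0.2588]
AᵀP(A−BK) = [0.9146 0.6310; 0.6310 0.4528]
P' = Q + AᵀP(A−BK) = [10.9146 2.6310; 2.6310 4.4528]
tr(P') = 15.3674

15.3674


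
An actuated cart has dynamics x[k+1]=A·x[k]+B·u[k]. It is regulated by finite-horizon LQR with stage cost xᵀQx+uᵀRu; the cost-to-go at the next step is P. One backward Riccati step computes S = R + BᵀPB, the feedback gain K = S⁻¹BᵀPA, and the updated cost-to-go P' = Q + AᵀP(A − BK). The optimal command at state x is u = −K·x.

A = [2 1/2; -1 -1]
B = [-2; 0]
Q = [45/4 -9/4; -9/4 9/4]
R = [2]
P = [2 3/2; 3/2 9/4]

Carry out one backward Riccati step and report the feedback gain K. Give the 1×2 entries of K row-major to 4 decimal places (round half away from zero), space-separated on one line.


-0.5000 0.1000

BᵀP = [-4.0000 -3.0000]
S = R + BᵀPB = [2] + [8.0000] = [10.0000]
BᵀPA = [-5.0000 1.0000]
K = S⁻¹·BᵀPA = [-0.5000 0.1000]
A−BK = [1.0000 0.7000; -1.0000 -1.0000]
AᵀP(A−BK) = [1.7500 1.0000; 1.0000 1.1500]
P' = Q + AᵀP(A−BK) = [13.0000 -1.2500; -1.2500 3.4000]
tr(P') = 16.4000
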